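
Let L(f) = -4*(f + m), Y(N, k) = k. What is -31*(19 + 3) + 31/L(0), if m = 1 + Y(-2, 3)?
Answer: -10943/16 ≈ -683.94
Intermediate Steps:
m = 4 (m = 1 + 3 = 4)
L(f) = -16 - 4*f (L(f) = -4*(f + 4) = -4*(4 + f) = -16 - 4*f)
-31*(19 + 3) + 31/L(0) = -31*(19 + 3) + 31/(-16 - 4*0) = -31*22 + 31/(-16 + 0) = -682 + 31/(-16) = -682 + 31*(-1/16) = -682 - 31/16 = -10943/16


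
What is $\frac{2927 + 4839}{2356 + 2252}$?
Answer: $\frac{3883}{2304} \approx 1.6853$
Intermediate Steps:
$\frac{2927 + 4839}{2356 + 2252} = \frac{7766}{4608} = 7766 \cdot \frac{1}{4608} = \frac{3883}{2304}$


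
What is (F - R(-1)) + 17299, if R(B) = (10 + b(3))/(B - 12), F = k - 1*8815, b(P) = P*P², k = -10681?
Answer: -28524/13 ≈ -2194.2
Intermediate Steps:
b(P) = P³
F = -19496 (F = -10681 - 1*8815 = -10681 - 8815 = -19496)
R(B) = 37/(-12 + B) (R(B) = (10 + 3³)/(B - 12) = (10 + 27)/(-12 + B) = 37/(-12 + B))
(F - R(-1)) + 17299 = (-19496 - 37/(-12 - 1)) + 17299 = (-19496 - 37/(-13)) + 17299 = (-19496 - 37*(-1)/13) + 17299 = (-19496 - 1*(-37/13)) + 17299 = (-19496 + 37/13) + 17299 = -253411/13 + 17299 = -28524/13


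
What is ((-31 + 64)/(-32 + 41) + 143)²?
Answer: 193600/9 ≈ 21511.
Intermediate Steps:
((-31 + 64)/(-32 + 41) + 143)² = (33/9 + 143)² = (33*(⅑) + 143)² = (11/3 + 143)² = (440/3)² = 193600/9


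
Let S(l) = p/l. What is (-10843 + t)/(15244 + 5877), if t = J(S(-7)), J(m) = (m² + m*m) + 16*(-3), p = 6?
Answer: -533587/1034929 ≈ -0.51558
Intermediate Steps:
S(l) = 6/l
J(m) = -48 + 2*m² (J(m) = (m² + m²) - 48 = 2*m² - 48 = -48 + 2*m²)
t = -2280/49 (t = -48 + 2*(6/(-7))² = -48 + 2*(6*(-⅐))² = -48 + 2*(-6/7)² = -48 + 2*(36/49) = -48 + 72/49 = -2280/49 ≈ -46.531)
(-10843 + t)/(15244 + 5877) = (-10843 - 2280/49)/(15244 + 5877) = -533587/49/21121 = -533587/49*1/21121 = -533587/1034929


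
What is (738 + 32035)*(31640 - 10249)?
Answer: 701047243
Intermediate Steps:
(738 + 32035)*(31640 - 10249) = 32773*21391 = 701047243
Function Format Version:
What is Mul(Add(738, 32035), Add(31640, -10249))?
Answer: 701047243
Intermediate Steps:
Mul(Add(738, 32035), Add(31640, -10249)) = Mul(32773, 21391) = 701047243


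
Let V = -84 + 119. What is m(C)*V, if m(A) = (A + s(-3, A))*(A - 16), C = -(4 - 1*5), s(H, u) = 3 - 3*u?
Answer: -525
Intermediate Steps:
s(H, u) = 3 - 3*u
C = 1 (C = -(4 - 5) = -1*(-1) = 1)
m(A) = (-16 + A)*(3 - 2*A) (m(A) = (A + (3 - 3*A))*(A - 16) = (3 - 2*A)*(-16 + A) = (-16 + A)*(3 - 2*A))
V = 35
m(C)*V = (-48 - 2*1**2 + 35*1)*35 = (-48 - 2*1 + 35)*35 = (-48 - 2 + 35)*35 = -15*35 = -525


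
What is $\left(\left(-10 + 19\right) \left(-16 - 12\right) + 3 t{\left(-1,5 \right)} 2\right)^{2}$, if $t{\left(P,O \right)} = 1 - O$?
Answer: $76176$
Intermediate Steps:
$\left(\left(-10 + 19\right) \left(-16 - 12\right) + 3 t{\left(-1,5 \right)} 2\right)^{2} = \left(\left(-10 + 19\right) \left(-16 - 12\right) + 3 \left(1 - 5\right) 2\right)^{2} = \left(9 \left(-28\right) + 3 \left(1 - 5\right) 2\right)^{2} = \left(-252 + 3 \left(-4\right) 2\right)^{2} = \left(-252 - 24\right)^{2} = \left(-276\right)^{2} = 76176$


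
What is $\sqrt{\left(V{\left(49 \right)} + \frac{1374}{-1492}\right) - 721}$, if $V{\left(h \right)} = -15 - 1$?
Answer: $\frac{i \sqrt{410664794}}{746} \approx 27.165 i$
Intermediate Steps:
$V{\left(h \right)} = -16$ ($V{\left(h \right)} = -15 - 1 = -16$)
$\sqrt{\left(V{\left(49 \right)} + \frac{1374}{-1492}\right) - 721} = \sqrt{\left(-16 + \frac{1374}{-1492}\right) - 721} = \sqrt{\left(-16 + 1374 \left(- \frac{1}{1492}\right)\right) - 721} = \sqrt{\left(-16 - \frac{687}{746}\right) - 721} = \sqrt{- \frac{12623}{746} - 721} = \sqrt{- \frac{550489}{746}} = \frac{i \sqrt{410664794}}{746}$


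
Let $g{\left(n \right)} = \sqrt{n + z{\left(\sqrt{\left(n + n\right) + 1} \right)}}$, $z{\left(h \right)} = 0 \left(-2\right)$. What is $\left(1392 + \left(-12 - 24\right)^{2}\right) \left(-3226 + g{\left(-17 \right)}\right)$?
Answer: $-8671488 + 2688 i \sqrt{17} \approx -8.6715 \cdot 10^{6} + 11083.0 i$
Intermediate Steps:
$z{\left(h \right)} = 0$
$g{\left(n \right)} = \sqrt{n}$ ($g{\left(n \right)} = \sqrt{n + 0} = \sqrt{n}$)
$\left(1392 + \left(-12 - 24\right)^{2}\right) \left(-3226 + g{\left(-17 \right)}\right) = \left(1392 + \left(-12 - 24\right)^{2}\right) \left(-3226 + \sqrt{-17}\right) = \left(1392 + \left(-36\right)^{2}\right) \left(-3226 + i \sqrt{17}\right) = \left(1392 + 1296\right) \left(-3226 + i \sqrt{17}\right) = 2688 \left(-3226 + i \sqrt{17}\right) = -8671488 + 2688 i \sqrt{17}$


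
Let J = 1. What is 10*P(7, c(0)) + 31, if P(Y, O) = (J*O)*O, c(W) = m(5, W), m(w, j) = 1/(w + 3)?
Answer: 997/32 ≈ 31.156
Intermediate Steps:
m(w, j) = 1/(3 + w)
c(W) = ⅛ (c(W) = 1/(3 + 5) = 1/8 = ⅛)
P(Y, O) = O² (P(Y, O) = (1*O)*O = O*O = O²)
10*P(7, c(0)) + 31 = 10*(⅛)² + 31 = 10*(1/64) + 31 = 5/32 + 31 = 997/32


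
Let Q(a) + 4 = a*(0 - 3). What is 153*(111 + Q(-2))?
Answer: 17289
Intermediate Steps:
Q(a) = -4 - 3*a (Q(a) = -4 + a*(0 - 3) = -4 + a*(-3) = -4 - 3*a)
153*(111 + Q(-2)) = 153*(111 + (-4 - 3*(-2))) = 153*(111 + (-4 + 6)) = 153*(111 + 2) = 153*113 = 17289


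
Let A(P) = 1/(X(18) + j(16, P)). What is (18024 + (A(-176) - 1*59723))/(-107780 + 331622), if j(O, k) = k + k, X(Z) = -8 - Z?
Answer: -15762223/84612276 ≈ -0.18629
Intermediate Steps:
j(O, k) = 2*k
A(P) = 1/(-26 + 2*P) (A(P) = 1/((-8 - 1*18) + 2*P) = 1/((-8 - 18) + 2*P) = 1/(-26 + 2*P))
(18024 + (A(-176) - 1*59723))/(-107780 + 331622) = (18024 + (1/(2*(-13 - 176)) - 1*59723))/(-107780 + 331622) = (18024 + ((½)/(-189) - 59723))/223842 = (18024 + ((½)*(-1/189) - 59723))*(1/223842) = (18024 + (-1/378 - 59723))*(1/223842) = (18024 - 22575295/378)*(1/223842) = -15762223/378*1/223842 = -15762223/84612276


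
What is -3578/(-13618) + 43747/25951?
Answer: 344299662/176700359 ≈ 1.9485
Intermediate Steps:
-3578/(-13618) + 43747/25951 = -3578*(-1/13618) + 43747*(1/25951) = 1789/6809 + 43747/25951 = 344299662/176700359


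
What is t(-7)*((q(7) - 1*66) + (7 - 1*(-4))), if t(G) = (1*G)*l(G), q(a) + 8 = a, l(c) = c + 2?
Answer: -1960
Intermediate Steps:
l(c) = 2 + c
q(a) = -8 + a
t(G) = G*(2 + G) (t(G) = (1*G)*(2 + G) = G*(2 + G))
t(-7)*((q(7) - 1*66) + (7 - 1*(-4))) = (-7*(2 - 7))*(((-8 + 7) - 1*66) + (7 - 1*(-4))) = (-7*(-5))*((-1 - 66) + (7 + 4)) = 35*(-67 + 11) = 35*(-56) = -1960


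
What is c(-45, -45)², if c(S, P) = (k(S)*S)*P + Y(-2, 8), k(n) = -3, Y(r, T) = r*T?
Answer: 37100281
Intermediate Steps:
Y(r, T) = T*r
c(S, P) = -16 - 3*P*S (c(S, P) = (-3*S)*P + 8*(-2) = -3*P*S - 16 = -16 - 3*P*S)
c(-45, -45)² = (-16 - 3*(-45)*(-45))² = (-16 - 6075)² = (-6091)² = 37100281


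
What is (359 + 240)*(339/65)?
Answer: 203061/65 ≈ 3124.0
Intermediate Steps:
(359 + 240)*(339/65) = 599*(339*(1/65)) = 599*(339/65) = 203061/65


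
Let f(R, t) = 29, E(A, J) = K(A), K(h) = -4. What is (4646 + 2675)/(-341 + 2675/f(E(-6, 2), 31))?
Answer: -212309/7214 ≈ -29.430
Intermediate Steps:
E(A, J) = -4
(4646 + 2675)/(-341 + 2675/f(E(-6, 2), 31)) = (4646 + 2675)/(-341 + 2675/29) = 7321/(-341 + 2675*(1/29)) = 7321/(-341 + 2675/29) = 7321/(-7214/29) = 7321*(-29/7214) = -212309/7214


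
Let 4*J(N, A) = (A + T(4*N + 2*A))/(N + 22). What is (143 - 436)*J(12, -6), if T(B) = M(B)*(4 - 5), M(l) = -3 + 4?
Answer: 2051/136 ≈ 15.081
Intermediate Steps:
M(l) = 1
T(B) = -1 (T(B) = 1*(4 - 5) = 1*(-1) = -1)
J(N, A) = (-1 + A)/(4*(22 + N)) (J(N, A) = ((A - 1)/(N + 22))/4 = ((-1 + A)/(22 + N))/4 = (-1 + A)/(4*(22 + N)))
(143 - 436)*J(12, -6) = (143 - 436)*((-1 - 6)/(4*(22 + 12))) = -293*(-7)/(4*34) = -293*(-7/136) = 2051/136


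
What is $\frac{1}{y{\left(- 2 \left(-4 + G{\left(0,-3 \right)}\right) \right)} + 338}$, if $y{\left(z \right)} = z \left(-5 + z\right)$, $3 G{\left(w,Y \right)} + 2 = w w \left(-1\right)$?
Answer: $\frac{9}{3406} \approx 0.0026424$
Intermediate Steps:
$G{\left(w,Y \right)} = - \frac{2}{3} - \frac{w^{2}}{3}$ ($G{\left(w,Y \right)} = - \frac{2}{3} + \frac{w w \left(-1\right)}{3} = - \frac{2}{3} + \frac{w^{2} \left(-1\right)}{3} = - \frac{2}{3} + \frac{\left(-1\right) w^{2}}{3} = - \frac{2}{3} - \frac{w^{2}}{3}$)
$\frac{1}{y{\left(- 2 \left(-4 + G{\left(0,-3 \right)}\right) \right)} + 338} = \frac{1}{- 2 \left(-4 - \left(\frac{2}{3} + \frac{0^{2}}{3}\right)\right) \left(-5 - 2 \left(-4 - \left(\frac{2}{3} + \frac{0^{2}}{3}\right)\right)\right) + 338} = \frac{1}{- 2 \left(-4 - \frac{2}{3}\right) \left(-5 - 2 \left(-4 - \frac{2}{3}\right)\right) + 338} = \frac{1}{\left(-2\right) \left(- \frac{14}{3}\right) \left(-5 - - \frac{28}{3}\right) + 338} = \frac{1}{\frac{28 \left(-5 + \frac{28}{3}\right)}{3} + 338} = \frac{1}{\frac{28}{3} \cdot \frac{13}{3} + 338} = \frac{1}{\frac{364}{9} + 338} = \frac{1}{\frac{3406}{9}} = \frac{9}{3406}$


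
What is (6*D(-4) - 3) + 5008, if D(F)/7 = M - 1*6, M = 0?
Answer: 4753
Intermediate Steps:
D(F) = -42 (D(F) = 7*(0 - 1*6) = 7*(0 - 6) = 7*(-6) = -42)
(6*D(-4) - 3) + 5008 = (6*(-42) - 3) + 5008 = (-252 - 3) + 5008 = -255 + 5008 = 4753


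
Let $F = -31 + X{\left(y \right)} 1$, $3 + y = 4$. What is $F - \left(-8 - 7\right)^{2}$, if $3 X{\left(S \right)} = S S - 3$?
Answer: $- \frac{770}{3} \approx -256.67$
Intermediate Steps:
$y = 1$ ($y = -3 + 4 = 1$)
$X{\left(S \right)} = -1 + \frac{S^{2}}{3}$ ($X{\left(S \right)} = \frac{S S - 3}{3} = \frac{S^{2} - 3}{3} = \frac{-3 + S^{2}}{3} = -1 + \frac{S^{2}}{3}$)
$F = - \frac{95}{3}$ ($F = -31 + \left(-1 + \frac{1^{2}}{3}\right) 1 = -31 + \left(-1 + \frac{1}{3} \cdot 1\right) 1 = -31 + \left(-1 + \frac{1}{3}\right) 1 = -31 - \frac{2}{3} = - \frac{95}{3} \approx -31.667$)
$F - \left(-8 - 7\right)^{2} = - \frac{95}{3} - \left(-8 - 7\right)^{2} = - \frac{95}{3} - \left(-15\right)^{2} = - \frac{95}{3} - 225 = - \frac{770}{3}$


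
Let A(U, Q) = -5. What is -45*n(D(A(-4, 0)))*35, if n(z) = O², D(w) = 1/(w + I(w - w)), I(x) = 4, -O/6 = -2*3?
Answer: -2041200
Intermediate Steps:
O = 36 (O = -(-12)*3 = -6*(-6) = 36)
D(w) = 1/(4 + w) (D(w) = 1/(w + 4) = 1/(4 + w))
n(z) = 1296 (n(z) = 36² = 1296)
-45*n(D(A(-4, 0)))*35 = -45*1296*35 = -58320*35 = -2041200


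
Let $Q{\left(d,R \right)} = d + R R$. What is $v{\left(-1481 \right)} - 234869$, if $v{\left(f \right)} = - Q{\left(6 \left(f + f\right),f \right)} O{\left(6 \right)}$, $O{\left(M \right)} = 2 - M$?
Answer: $8467487$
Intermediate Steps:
$Q{\left(d,R \right)} = d + R^{2}$
$v{\left(f \right)} = 4 f^{2} + 48 f$ ($v{\left(f \right)} = - (6 \left(f + f\right) + f^{2}) \left(2 - 6\right) = - (6 \cdot 2 f + f^{2}) \left(2 - 6\right) = - (12 f + f^{2}) \left(-4\right) = - (f^{2} + 12 f) \left(-4\right) = \left(- f^{2} - 12 f\right) \left(-4\right) = 4 f^{2} + 48 f$)
$v{\left(-1481 \right)} - 234869 = 4 \left(-1481\right) \left(12 - 1481\right) - 234869 = 4 \left(-1481\right) \left(-1469\right) - 234869 = 8702356 - 234869 = 8467487$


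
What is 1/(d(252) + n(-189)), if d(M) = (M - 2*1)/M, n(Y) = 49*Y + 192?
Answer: -126/1142569 ≈ -0.00011028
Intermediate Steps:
n(Y) = 192 + 49*Y
d(M) = (-2 + M)/M (d(M) = (M - 2)/M = (-2 + M)/M)
1/(d(252) + n(-189)) = 1/((-2 + 252)/252 + (192 + 49*(-189))) = 1/((1/252)*250 + (192 - 9261)) = 1/(125/126 - 9069) = 1/(-1142569/126) = -126/1142569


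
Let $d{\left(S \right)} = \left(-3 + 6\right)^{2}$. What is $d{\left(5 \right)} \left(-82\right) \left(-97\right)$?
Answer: $71586$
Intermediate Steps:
$d{\left(S \right)} = 9$ ($d{\left(S \right)} = 3^{2} = 9$)
$d{\left(5 \right)} \left(-82\right) \left(-97\right) = 9 \left(-82\right) \left(-97\right) = \left(-738\right) \left(-97\right) = 71586$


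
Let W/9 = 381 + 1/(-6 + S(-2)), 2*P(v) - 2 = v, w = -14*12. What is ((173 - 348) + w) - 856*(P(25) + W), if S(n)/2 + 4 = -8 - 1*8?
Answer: -67779977/23 ≈ -2.9470e+6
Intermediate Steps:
w = -168
P(v) = 1 + v/2
S(n) = -40 (S(n) = -8 + 2*(-8 - 1*8) = -8 + 2*(-8 - 8) = -8 + 2*(-16) = -8 - 32 = -40)
W = 157725/46 (W = 9*(381 + 1/(-6 - 40)) = 9*(381 + 1/(-46)) = 9*(381 - 1/46) = 9*(17525/46) = 157725/46 ≈ 3428.8)
((173 - 348) + w) - 856*(P(25) + W) = ((173 - 348) - 168) - 856*((1 + (½)*25) + 157725/46) = (-175 - 168) - 856*((1 + 25/2) + 157725/46) = -343 - 856*(27/2 + 157725/46) = -343 - 856*79173/23 = -343 - 67772088/23 = -67779977/23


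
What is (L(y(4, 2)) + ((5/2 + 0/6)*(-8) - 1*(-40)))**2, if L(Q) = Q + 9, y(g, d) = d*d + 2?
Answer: 1225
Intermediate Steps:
y(g, d) = 2 + d**2 (y(g, d) = d**2 + 2 = 2 + d**2)
L(Q) = 9 + Q
(L(y(4, 2)) + ((5/2 + 0/6)*(-8) - 1*(-40)))**2 = ((9 + (2 + 2**2)) + ((5/2 + 0/6)*(-8) - 1*(-40)))**2 = ((9 + (2 + 4)) + ((5*(1/2) + 0*(1/6))*(-8) + 40))**2 = ((9 + 6) + ((5/2 + 0)*(-8) + 40))**2 = (15 + ((5/2)*(-8) + 40))**2 = (15 + (-20 + 40))**2 = (15 + 20)**2 = 35**2 = 1225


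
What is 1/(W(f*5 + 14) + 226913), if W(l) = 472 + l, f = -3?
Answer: 1/227384 ≈ 4.3978e-6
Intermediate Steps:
1/(W(f*5 + 14) + 226913) = 1/((472 + (-3*5 + 14)) + 226913) = 1/((472 + (-15 + 14)) + 226913) = 1/((472 - 1) + 226913) = 1/(471 + 226913) = 1/227384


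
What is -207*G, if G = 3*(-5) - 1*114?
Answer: 26703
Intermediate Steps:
G = -129 (G = -15 - 114 = -129)
-207*G = -207*(-129) = 26703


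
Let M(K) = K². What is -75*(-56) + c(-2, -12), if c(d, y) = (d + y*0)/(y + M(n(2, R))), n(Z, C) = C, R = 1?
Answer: 46202/11 ≈ 4200.2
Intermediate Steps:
c(d, y) = d/(1 + y) (c(d, y) = (d + y*0)/(y + 1²) = (d + 0)/(y + 1) = d/(1 + y))
-75*(-56) + c(-2, -12) = -75*(-56) - 2/(1 - 12) = 4200 - 2/(-11) = 4200 - 2*(-1/11) = 4200 + 2/11 = 46202/11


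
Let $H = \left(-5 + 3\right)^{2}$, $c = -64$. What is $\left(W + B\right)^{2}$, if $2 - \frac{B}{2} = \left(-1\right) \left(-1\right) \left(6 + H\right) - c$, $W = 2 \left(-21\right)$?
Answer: $34596$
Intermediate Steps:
$H = 4$ ($H = \left(-2\right)^{2} = 4$)
$W = -42$
$B = -144$ ($B = 4 - 2 \left(\left(-1\right) \left(-1\right) \left(6 + 4\right) - -64\right) = 4 - 2 \left(1 \cdot 10 + 64\right) = 4 - 2 \left(10 + 64\right) = 4 - 148 = -144$)
$\left(W + B\right)^{2} = \left(-42 - 144\right)^{2} = \left(-186\right)^{2} = 34596$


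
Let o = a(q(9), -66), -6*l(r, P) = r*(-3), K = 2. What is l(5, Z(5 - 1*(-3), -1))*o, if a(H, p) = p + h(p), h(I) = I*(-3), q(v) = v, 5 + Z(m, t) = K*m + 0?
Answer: 330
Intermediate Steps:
Z(m, t) = -5 + 2*m (Z(m, t) = -5 + (2*m + 0) = -5 + 2*m)
l(r, P) = r/2 (l(r, P) = -r*(-3)/6 = -(-1)*r/2 = r/2)
h(I) = -3*I
a(H, p) = -2*p (a(H, p) = p - 3*p = -2*p)
o = 132 (o = -2*(-66) = 132)
l(5, Z(5 - 1*(-3), -1))*o = ((½)*5)*132 = (5/2)*132 = 330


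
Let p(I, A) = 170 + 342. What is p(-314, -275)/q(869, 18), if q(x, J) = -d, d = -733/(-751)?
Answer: -384512/733 ≈ -524.57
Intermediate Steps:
p(I, A) = 512
d = 733/751 (d = -733*(-1/751) = 733/751 ≈ 0.97603)
q(x, J) = -733/751 (q(x, J) = -1*733/751 = -733/751)
p(-314, -275)/q(869, 18) = 512/(-733/751) = 512*(-751/733) = -384512/733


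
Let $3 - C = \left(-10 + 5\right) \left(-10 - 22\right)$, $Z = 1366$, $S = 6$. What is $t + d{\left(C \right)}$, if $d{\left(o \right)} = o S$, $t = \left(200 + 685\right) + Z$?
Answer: $1309$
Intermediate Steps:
$C = -157$ ($C = 3 - \left(-10 + 5\right) \left(-10 - 22\right) = 3 - \left(-5\right) \left(-32\right) = 3 - 160 = -157$)
$t = 2251$ ($t = \left(200 + 685\right) + 1366 = 885 + 1366 = 2251$)
$d{\left(o \right)} = 6 o$ ($d{\left(o \right)} = o 6 = 6 o$)
$t + d{\left(C \right)} = 2251 + 6 \left(-157\right) = 2251 - 942 = 1309$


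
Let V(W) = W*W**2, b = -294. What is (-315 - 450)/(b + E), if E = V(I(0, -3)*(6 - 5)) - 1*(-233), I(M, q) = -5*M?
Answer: 765/61 ≈ 12.541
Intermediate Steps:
V(W) = W**3
E = 233 (E = ((-5*0)*(6 - 5))**3 - 1*(-233) = (0*1)**3 + 233 = 0**3 + 233 = 0 + 233 = 233)
(-315 - 450)/(b + E) = (-315 - 450)/(-294 + 233) = -765/(-61) = -765*(-1/61) = 765/61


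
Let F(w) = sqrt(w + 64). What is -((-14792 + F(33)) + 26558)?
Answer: -11766 - sqrt(97) ≈ -11776.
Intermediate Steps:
F(w) = sqrt(64 + w)
-((-14792 + F(33)) + 26558) = -((-14792 + sqrt(64 + 33)) + 26558) = -((-14792 + sqrt(97)) + 26558) = -(11766 + sqrt(97)) = -11766 - sqrt(97)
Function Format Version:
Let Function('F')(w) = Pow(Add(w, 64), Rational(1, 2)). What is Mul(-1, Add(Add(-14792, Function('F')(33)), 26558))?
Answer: Add(-11766, Mul(-1, Pow(97, Rational(1, 2)))) ≈ -11776.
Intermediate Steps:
Function('F')(w) = Pow(Add(64, w), Rational(1, 2))
Mul(-1, Add(Add(-14792, Function('F')(33)), 26558)) = Mul(-1, Add(Add(-14792, Pow(Add(64, 33), Rational(1, 2))), 26558)) = Mul(-1, Add(Add(-14792, Pow(97, Rational(1, 2))), 26558)) = Mul(-1, Add(11766, Pow(97, Rational(1, 2)))) = Add(-11766, Mul(-1, Pow(97, Rational(1, 2))))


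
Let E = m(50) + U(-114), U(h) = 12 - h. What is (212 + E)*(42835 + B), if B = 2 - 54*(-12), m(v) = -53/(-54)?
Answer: 265330975/18 ≈ 1.4741e+7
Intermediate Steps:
m(v) = 53/54 (m(v) = -53*(-1/54) = 53/54)
B = 650 (B = 2 + 648 = 650)
E = 6857/54 (E = 53/54 + (12 - 1*(-114)) = 53/54 + (12 + 114) = 53/54 + 126 = 6857/54 ≈ 126.98)
(212 + E)*(42835 + B) = (212 + 6857/54)*(42835 + 650) = (18305/54)*43485 = 265330975/18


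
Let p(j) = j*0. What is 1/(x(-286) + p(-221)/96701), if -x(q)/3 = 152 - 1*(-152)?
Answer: -1/912 ≈ -0.0010965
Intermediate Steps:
p(j) = 0
x(q) = -912 (x(q) = -3*(152 - 1*(-152)) = -3*(152 + 152) = -3*304 = -912)
1/(x(-286) + p(-221)/96701) = 1/(-912 + 0/96701) = 1/(-912 + 0*(1/96701)) = 1/(-912 + 0) = 1/(-912) = -1/912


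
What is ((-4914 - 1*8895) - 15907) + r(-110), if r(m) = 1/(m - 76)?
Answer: -5527177/186 ≈ -29716.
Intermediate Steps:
r(m) = 1/(-76 + m)
((-4914 - 1*8895) - 15907) + r(-110) = ((-4914 - 1*8895) - 15907) + 1/(-76 - 110) = ((-4914 - 8895) - 15907) + 1/(-186) = (-13809 - 15907) - 1/186 = -29716 - 1/186 = -5527177/186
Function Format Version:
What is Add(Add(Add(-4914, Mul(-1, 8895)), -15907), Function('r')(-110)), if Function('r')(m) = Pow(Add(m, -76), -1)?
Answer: Rational(-5527177, 186) ≈ -29716.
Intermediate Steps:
Function('r')(m) = Pow(Add(-76, m), -1)
Add(Add(Add(-4914, Mul(-1, 8895)), -15907), Function('r')(-110)) = Add(Add(Add(-4914, Mul(-1, 8895)), -15907), Pow(Add(-76, -110), -1)) = Add(Add(Add(-4914, -8895), -15907), Pow(-186, -1)) = Add(Add(-13809, -15907), Rational(-1, 186)) = Add(-29716, Rational(-1, 186)) = Rational(-5527177, 186)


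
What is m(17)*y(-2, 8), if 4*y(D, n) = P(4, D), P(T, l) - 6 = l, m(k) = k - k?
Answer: 0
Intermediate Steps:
m(k) = 0
P(T, l) = 6 + l
y(D, n) = 3/2 + D/4 (y(D, n) = (6 + D)/4 = 3/2 + D/4)
m(17)*y(-2, 8) = 0*(3/2 + (¼)*(-2)) = 0*(3/2 - ½) = 0*1 = 0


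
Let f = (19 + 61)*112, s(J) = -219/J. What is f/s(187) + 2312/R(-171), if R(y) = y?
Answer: -95673416/12483 ≈ -7664.3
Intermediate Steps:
f = 8960 (f = 80*112 = 8960)
f/s(187) + 2312/R(-171) = 8960/((-219/187)) + 2312/(-171) = 8960/((-219*1/187)) + 2312*(-1/171) = 8960/(-219/187) - 2312/171 = 8960*(-187/219) - 2312/171 = -1675520/219 - 2312/171 = -95673416/12483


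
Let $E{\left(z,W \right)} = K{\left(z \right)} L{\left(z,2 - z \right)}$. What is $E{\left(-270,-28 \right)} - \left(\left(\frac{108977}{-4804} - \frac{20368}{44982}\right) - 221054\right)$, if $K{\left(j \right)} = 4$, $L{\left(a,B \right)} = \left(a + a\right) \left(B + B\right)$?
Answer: $- \frac{103072600275661}{108046764} \approx -9.5396 \cdot 10^{5}$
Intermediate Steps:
$L{\left(a,B \right)} = 4 B a$ ($L{\left(a,B \right)} = 2 a 2 B = 4 B a$)
$E{\left(z,W \right)} = 16 z \left(2 - z\right)$ ($E{\left(z,W \right)} = 4 \cdot 4 \left(2 - z\right) z = 4 \cdot 4 z \left(2 - z\right) = 16 z \left(2 - z\right)$)
$E{\left(-270,-28 \right)} - \left(\left(\frac{108977}{-4804} - \frac{20368}{44982}\right) - 221054\right) = 16 \left(-270\right) \left(2 - -270\right) - \left(\left(\frac{108977}{-4804} - \frac{20368}{44982}\right) - 221054\right) = 16 \left(-270\right) \left(2 + 270\right) - \left(\left(108977 \left(- \frac{1}{4804}\right) - \frac{10184}{22491}\right) - 221054\right) = 16 \left(-270\right) 272 - \left(\left(- \frac{108977}{4804} - \frac{10184}{22491}\right) - 221054\right) = -1175040 - \left(- \frac{2499925643}{108046764} - 221054\right) = -1175040 - - \frac{23886669294899}{108046764} = -1175040 + \frac{23886669294899}{108046764} = - \frac{103072600275661}{108046764}$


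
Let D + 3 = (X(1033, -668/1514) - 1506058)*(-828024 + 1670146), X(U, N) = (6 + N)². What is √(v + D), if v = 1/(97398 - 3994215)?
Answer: 2*I*√2759050121522016862276296995310/2949890469 ≈ 1.1262e+6*I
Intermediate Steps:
v = -1/3896817 (v = 1/(-3896817) = -1/3896817 ≈ -2.5662e-7)
D = -726774295787871663/573049 (D = -3 + ((6 - 668/1514)² - 1506058)*(-828024 + 1670146) = -3 + ((6 - 668*1/1514)² - 1506058)*842122 = -3 + ((6 - 334/757)² - 1506058)*842122 = -3 + ((4208/757)² - 1506058)*842122 = -3 + (17707264/573049 - 1506058)*842122 = -3 - 863027323578/573049*842122 = -3 - 726774295786152516/573049 = -726774295787871663/573049 ≈ -1.2683e+12)
√(v + D) = √(-1/3896817 - 726774295787871663/573049) = √(-2832106430989206690769720/2233067085033) = 2*I*√2759050121522016862276296995310/2949890469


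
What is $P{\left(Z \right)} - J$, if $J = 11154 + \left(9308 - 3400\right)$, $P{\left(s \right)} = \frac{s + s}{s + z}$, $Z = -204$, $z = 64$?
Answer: $- \frac{597068}{35} \approx -17059.0$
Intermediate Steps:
$P{\left(s \right)} = \frac{2 s}{64 + s}$ ($P{\left(s \right)} = \frac{s + s}{s + 64} = \frac{2 s}{64 + s}$)
$J = 17062$ ($J = 11154 + 5908 = 17062$)
$P{\left(Z \right)} - J = 2 \left(-204\right) \frac{1}{64 - 204} - 17062 = 2 \left(-204\right) \frac{1}{-140} - 17062 = 2 \left(-204\right) \left(- \frac{1}{140}\right) - 17062 = \frac{102}{35} - 17062 = - \frac{597068}{35}$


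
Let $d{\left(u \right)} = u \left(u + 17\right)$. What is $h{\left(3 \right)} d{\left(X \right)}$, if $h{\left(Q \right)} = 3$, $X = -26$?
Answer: $702$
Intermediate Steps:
$d{\left(u \right)} = u \left(17 + u\right)$
$h{\left(3 \right)} d{\left(X \right)} = 3 \left(- 26 \left(17 - 26\right)\right) = 3 \left(\left(-26\right) \left(-9\right)\right) = 3 \cdot 234 = 702$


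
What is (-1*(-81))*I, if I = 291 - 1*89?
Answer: 16362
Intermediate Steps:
I = 202 (I = 291 - 89 = 202)
(-1*(-81))*I = -1*(-81)*202 = 81*202 = 16362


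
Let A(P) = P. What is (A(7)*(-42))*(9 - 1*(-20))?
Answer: -8526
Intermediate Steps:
(A(7)*(-42))*(9 - 1*(-20)) = (7*(-42))*(9 - 1*(-20)) = -294*(9 + 20) = -294*29 = -8526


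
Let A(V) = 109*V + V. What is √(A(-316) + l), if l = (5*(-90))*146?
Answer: 2*I*√25115 ≈ 316.95*I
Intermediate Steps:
A(V) = 110*V
l = -65700 (l = -450*146 = -65700)
√(A(-316) + l) = √(110*(-316) - 65700) = √(-34760 - 65700) = √(-100460) = 2*I*√25115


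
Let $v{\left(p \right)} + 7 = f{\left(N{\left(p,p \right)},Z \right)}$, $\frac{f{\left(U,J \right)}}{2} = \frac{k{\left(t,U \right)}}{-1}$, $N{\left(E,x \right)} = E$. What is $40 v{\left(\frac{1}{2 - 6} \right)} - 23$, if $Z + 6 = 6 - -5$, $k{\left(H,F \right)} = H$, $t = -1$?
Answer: $-223$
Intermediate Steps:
$Z = 5$ ($Z = -6 + \left(6 - -5\right) = -6 + \left(6 + 5\right) = -6 + 11 = 5$)
$f{\left(U,J \right)} = 2$ ($f{\left(U,J \right)} = 2 \left(- \frac{1}{-1}\right) = 2 \left(\left(-1\right) \left(-1\right)\right) = 2 \cdot 1 = 2$)
$v{\left(p \right)} = -5$ ($v{\left(p \right)} = -7 + 2 = -5$)
$40 v{\left(\frac{1}{2 - 6} \right)} - 23 = 40 \left(-5\right) - 23 = -200 - 23 = -223$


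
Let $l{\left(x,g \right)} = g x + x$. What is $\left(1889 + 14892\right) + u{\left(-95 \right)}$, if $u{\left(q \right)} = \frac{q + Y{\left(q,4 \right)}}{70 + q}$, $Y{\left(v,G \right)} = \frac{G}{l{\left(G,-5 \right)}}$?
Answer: $\frac{1678481}{100} \approx 16785.0$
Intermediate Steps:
$l{\left(x,g \right)} = x + g x$
$Y{\left(v,G \right)} = - \frac{1}{4}$ ($Y{\left(v,G \right)} = \frac{G}{G \left(1 - 5\right)} = \frac{G}{G \left(-4\right)} = \frac{G}{\left(-4\right) G} = G \left(- \frac{1}{4 G}\right) = - \frac{1}{4}$)
$u{\left(q \right)} = \frac{- \frac{1}{4} + q}{70 + q}$ ($u{\left(q \right)} = \frac{q - \frac{1}{4}}{70 + q} = \frac{- \frac{1}{4} + q}{70 + q}$)
$\left(1889 + 14892\right) + u{\left(-95 \right)} = \left(1889 + 14892\right) + \frac{- \frac{1}{4} - 95}{70 - 95} = 16781 + \frac{1}{-25} \left(- \frac{381}{4}\right) = 16781 - - \frac{381}{100} = 16781 + \frac{381}{100} = \frac{1678481}{100}$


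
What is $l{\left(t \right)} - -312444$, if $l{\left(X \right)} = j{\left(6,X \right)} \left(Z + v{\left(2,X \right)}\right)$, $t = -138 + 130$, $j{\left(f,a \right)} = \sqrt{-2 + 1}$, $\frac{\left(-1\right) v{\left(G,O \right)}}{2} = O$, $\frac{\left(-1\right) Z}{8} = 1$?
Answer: $312444 + 8 i \approx 3.1244 \cdot 10^{5} + 8.0 i$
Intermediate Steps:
$Z = -8$ ($Z = \left(-8\right) 1 = -8$)
$v{\left(G,O \right)} = - 2 O$
$j{\left(f,a \right)} = i$ ($j{\left(f,a \right)} = \sqrt{-1} = i$)
$t = -8$
$l{\left(X \right)} = i \left(-8 - 2 X\right)$
$l{\left(t \right)} - -312444 = 2 i \left(-4 - -8\right) - -312444 = 2 i \left(-4 + 8\right) + 312444 = 2 i 4 + 312444 = 8 i + 312444 = 312444 + 8 i$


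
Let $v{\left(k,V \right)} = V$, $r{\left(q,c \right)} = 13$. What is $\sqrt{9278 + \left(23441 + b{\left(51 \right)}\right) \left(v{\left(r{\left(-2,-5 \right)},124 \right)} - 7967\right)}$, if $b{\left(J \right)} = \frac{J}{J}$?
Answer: $2 i \sqrt{45961582} \approx 13559.0 i$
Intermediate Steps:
$b{\left(J \right)} = 1$
$\sqrt{9278 + \left(23441 + b{\left(51 \right)}\right) \left(v{\left(r{\left(-2,-5 \right)},124 \right)} - 7967\right)} = \sqrt{9278 + \left(23441 + 1\right) \left(124 - 7967\right)} = \sqrt{9278 + 23442 \left(-7843\right)} = \sqrt{9278 - 183855606} = \sqrt{-183846328} = 2 i \sqrt{45961582}$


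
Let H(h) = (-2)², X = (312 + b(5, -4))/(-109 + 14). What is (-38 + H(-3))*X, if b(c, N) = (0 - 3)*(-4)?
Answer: 11016/95 ≈ 115.96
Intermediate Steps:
b(c, N) = 12 (b(c, N) = -3*(-4) = 12)
X = -324/95 (X = (312 + 12)/(-109 + 14) = 324/(-95) = 324*(-1/95) = -324/95 ≈ -3.4105)
H(h) = 4
(-38 + H(-3))*X = (-38 + 4)*(-324/95) = -34*(-324/95) = 11016/95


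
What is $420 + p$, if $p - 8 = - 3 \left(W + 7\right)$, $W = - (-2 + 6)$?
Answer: $419$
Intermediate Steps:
$W = -4$ ($W = \left(-1\right) 4 = -4$)
$p = -1$ ($p = 8 - 3 \left(-4 + 7\right) = 8 - 9 = -1$)
$420 + p = 420 - 1 = 419$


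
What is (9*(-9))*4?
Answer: -324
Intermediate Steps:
(9*(-9))*4 = -81*4 = -324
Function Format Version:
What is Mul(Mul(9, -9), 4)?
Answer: -324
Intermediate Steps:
Mul(Mul(9, -9), 4) = Mul(-81, 4) = -324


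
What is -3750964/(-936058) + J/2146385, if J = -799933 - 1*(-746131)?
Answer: 4000325536312/1004570425165 ≈ 3.9821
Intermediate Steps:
J = -53802 (J = -799933 + 746131 = -53802)
-3750964/(-936058) + J/2146385 = -3750964/(-936058) - 53802/2146385 = -3750964*(-1/936058) - 53802*1/2146385 = 1875482/468029 - 53802/2146385 = 4000325536312/1004570425165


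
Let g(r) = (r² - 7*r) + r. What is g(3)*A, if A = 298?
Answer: -2682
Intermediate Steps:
g(r) = r² - 6*r
g(3)*A = (3*(-6 + 3))*298 = (3*(-3))*298 = -9*298 = -2682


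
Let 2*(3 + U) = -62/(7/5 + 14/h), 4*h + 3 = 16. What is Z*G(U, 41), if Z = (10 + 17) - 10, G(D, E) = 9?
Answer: 153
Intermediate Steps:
h = 13/4 (h = -¾ + (¼)*16 = -¾ + 4 = 13/4 ≈ 3.2500)
U = -3128/371 (U = -3 + (-62/(7/5 + 14/(13/4)))/2 = -3 + (-62/(7*(⅕) + 14*(4/13)))/2 = -3 + (-62/(7/5 + 56/13))/2 = -3 + (-62/371/65)/2 = -3 + (-62*65/371)/2 = -3 + (½)*(-4030/371) = -3 - 2015/371 = -3128/371 ≈ -8.4313)
Z = 17 (Z = 27 - 10 = 17)
Z*G(U, 41) = 17*9 = 153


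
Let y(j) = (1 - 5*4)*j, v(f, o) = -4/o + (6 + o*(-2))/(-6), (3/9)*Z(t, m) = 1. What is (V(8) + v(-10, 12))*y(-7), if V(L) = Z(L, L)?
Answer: 2261/3 ≈ 753.67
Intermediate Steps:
Z(t, m) = 3 (Z(t, m) = 3*1 = 3)
V(L) = 3
v(f, o) = -1 - 4/o + o/3 (v(f, o) = -4/o + (6 - 2*o)*(-⅙) = -4/o + (-1 + o/3) = -1 - 4/o + o/3)
y(j) = -19*j (y(j) = (1 - 20)*j = -19*j)
(V(8) + v(-10, 12))*y(-7) = (3 + (-1 - 4/12 + (⅓)*12))*(-19*(-7)) = (3 + (-1 - 4*1/12 + 4))*133 = (3 + (-1 - ⅓ + 4))*133 = (3 + 8/3)*133 = (17/3)*133 = 2261/3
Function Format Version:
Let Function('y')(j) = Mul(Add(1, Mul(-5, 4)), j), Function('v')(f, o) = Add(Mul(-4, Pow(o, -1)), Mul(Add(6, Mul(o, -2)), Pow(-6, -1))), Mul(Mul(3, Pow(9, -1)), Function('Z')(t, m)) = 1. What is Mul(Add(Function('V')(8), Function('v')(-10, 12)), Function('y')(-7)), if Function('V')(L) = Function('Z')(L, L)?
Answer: Rational(2261, 3) ≈ 753.67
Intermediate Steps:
Function('Z')(t, m) = 3 (Function('Z')(t, m) = Mul(3, 1) = 3)
Function('V')(L) = 3
Function('v')(f, o) = Add(-1, Mul(-4, Pow(o, -1)), Mul(Rational(1, 3), o)) (Function('v')(f, o) = Add(Mul(-4, Pow(o, -1)), Mul(Add(6, Mul(-2, o)), Rational(-1, 6))) = Add(Mul(-4, Pow(o, -1)), Add(-1, Mul(Rational(1, 3), o))) = Add(-1, Mul(-4, Pow(o, -1)), Mul(Rational(1, 3), o)))
Function('y')(j) = Mul(-19, j) (Function('y')(j) = Mul(Add(1, -20), j) = Mul(-19, j))
Mul(Add(Function('V')(8), Function('v')(-10, 12)), Function('y')(-7)) = Mul(Add(3, Add(-1, Mul(-4, Pow(12, -1)), Mul(Rational(1, 3), 12))), Mul(-19, -7)) = Mul(Add(3, Add(-1, Mul(-4, Rational(1, 12)), 4)), 133) = Mul(Add(3, Add(-1, Rational(-1, 3), 4)), 133) = Mul(Add(3, Rational(8, 3)), 133) = Mul(Rational(17, 3), 133) = Rational(2261, 3)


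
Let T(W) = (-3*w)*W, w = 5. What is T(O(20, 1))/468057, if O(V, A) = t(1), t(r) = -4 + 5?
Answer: -5/156019 ≈ -3.2047e-5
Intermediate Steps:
t(r) = 1
O(V, A) = 1
T(W) = -15*W (T(W) = (-3*5)*W = -15*W)
T(O(20, 1))/468057 = -15*1/468057 = -5/156019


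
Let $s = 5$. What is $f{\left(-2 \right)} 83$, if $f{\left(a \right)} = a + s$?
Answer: $249$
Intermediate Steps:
$f{\left(a \right)} = 5 + a$ ($f{\left(a \right)} = a + 5 = 5 + a$)
$f{\left(-2 \right)} 83 = \left(5 - 2\right) 83 = 3 \cdot 83 = 249$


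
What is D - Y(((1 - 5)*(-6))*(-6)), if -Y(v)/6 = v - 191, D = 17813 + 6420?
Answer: 22223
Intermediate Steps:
D = 24233
Y(v) = 1146 - 6*v (Y(v) = -6*(v - 191) = -6*(-191 + v) = 1146 - 6*v)
D - Y(((1 - 5)*(-6))*(-6)) = 24233 - (1146 - 6*(1 - 5)*(-6)*(-6)) = 24233 - (1146 - 6*(-4*(-6))*(-6)) = 24233 - (1146 - 144*(-6)) = 24233 - (1146 - 6*(-144)) = 24233 - (1146 + 864) = 24233 - 1*2010 = 24233 - 2010 = 22223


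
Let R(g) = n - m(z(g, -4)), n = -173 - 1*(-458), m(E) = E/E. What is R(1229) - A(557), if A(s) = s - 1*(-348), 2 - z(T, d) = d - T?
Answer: -621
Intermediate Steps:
z(T, d) = 2 + T - d (z(T, d) = 2 - (d - T) = 2 + (T - d) = 2 + T - d)
m(E) = 1
n = 285 (n = -173 + 458 = 285)
A(s) = 348 + s (A(s) = s + 348 = 348 + s)
R(g) = 284 (R(g) = 285 - 1*1 = 285 - 1 = 284)
R(1229) - A(557) = 284 - (348 + 557) = 284 - 1*905 = 284 - 905 = -621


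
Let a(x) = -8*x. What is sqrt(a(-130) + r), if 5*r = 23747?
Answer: sqrt(144735)/5 ≈ 76.088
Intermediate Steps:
r = 23747/5 (r = (1/5)*23747 = 23747/5 ≈ 4749.4)
sqrt(a(-130) + r) = sqrt(-8*(-130) + 23747/5) = sqrt(1040 + 23747/5) = sqrt(28947/5) = sqrt(144735)/5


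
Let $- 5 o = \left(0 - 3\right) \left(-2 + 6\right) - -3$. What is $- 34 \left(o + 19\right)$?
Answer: $- \frac{3536}{5} \approx -707.2$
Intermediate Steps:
$o = \frac{9}{5}$ ($o = - \frac{\left(0 - 3\right) \left(-2 + 6\right) - -3}{5} = - \frac{\left(-3\right) 4 + 3}{5} = - \frac{-12 + 3}{5} = \left(- \frac{1}{5}\right) \left(-9\right) = \frac{9}{5} \approx 1.8$)
$- 34 \left(o + 19\right) = - 34 \left(\frac{9}{5} + 19\right) = \left(-34\right) \frac{104}{5} = - \frac{3536}{5}$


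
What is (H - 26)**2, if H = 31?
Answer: 25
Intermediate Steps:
(H - 26)**2 = (31 - 26)**2 = 5**2 = 25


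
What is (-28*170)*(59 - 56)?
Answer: -14280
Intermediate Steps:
(-28*170)*(59 - 56) = -4760*3 = -14280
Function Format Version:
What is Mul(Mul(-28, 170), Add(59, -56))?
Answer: -14280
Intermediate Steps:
Mul(Mul(-28, 170), Add(59, -56)) = Mul(-4760, 3) = -14280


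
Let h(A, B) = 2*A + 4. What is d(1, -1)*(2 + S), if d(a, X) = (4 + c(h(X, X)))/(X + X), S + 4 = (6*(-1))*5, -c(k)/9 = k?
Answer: -224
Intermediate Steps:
h(A, B) = 4 + 2*A
c(k) = -9*k
S = -34 (S = -4 + (6*(-1))*5 = -4 - 6*5 = -4 - 30 = -34)
d(a, X) = (-32 - 18*X)/(2*X) (d(a, X) = (4 - 9*(4 + 2*X))/(X + X) = (4 + (-36 - 18*X))/((2*X)) = (-32 - 18*X)*(1/(2*X)) = (-32 - 18*X)/(2*X))
d(1, -1)*(2 + S) = (-9 - 16/(-1))*(2 - 34) = (-9 - 16*(-1))*(-32) = (-9 + 16)*(-32) = 7*(-32) = -224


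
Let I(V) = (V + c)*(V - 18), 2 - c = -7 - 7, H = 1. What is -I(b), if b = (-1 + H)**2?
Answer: 288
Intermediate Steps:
c = 16 (c = 2 - (-7 - 7) = 2 - 1*(-14) = 2 + 14 = 16)
b = 0 (b = (-1 + 1)**2 = 0**2 = 0)
I(V) = (-18 + V)*(16 + V) (I(V) = (V + 16)*(V - 18) = (16 + V)*(-18 + V) = (-18 + V)*(16 + V))
-I(b) = -(-288 + 0**2 - 2*0) = -(-288 + 0 + 0) = -1*(-288) = 288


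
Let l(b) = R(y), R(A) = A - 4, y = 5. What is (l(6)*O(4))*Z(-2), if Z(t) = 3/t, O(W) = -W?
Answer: 6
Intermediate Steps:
R(A) = -4 + A
l(b) = 1 (l(b) = -4 + 5 = 1)
(l(6)*O(4))*Z(-2) = (1*(-1*4))*(3/(-2)) = (1*(-4))*(3*(-½)) = -4*(-3/2) = 6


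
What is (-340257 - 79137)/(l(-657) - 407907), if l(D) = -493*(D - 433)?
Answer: -419394/129463 ≈ -3.2395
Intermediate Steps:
l(D) = 213469 - 493*D (l(D) = -493*(-433 + D) = 213469 - 493*D)
(-340257 - 79137)/(l(-657) - 407907) = (-340257 - 79137)/((213469 - 493*(-657)) - 407907) = -419394/((213469 + 323901) - 407907) = -419394/(537370 - 407907) = -419394/129463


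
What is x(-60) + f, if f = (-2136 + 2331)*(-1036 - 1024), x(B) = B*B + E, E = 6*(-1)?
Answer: -398106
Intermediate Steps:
E = -6
x(B) = -6 + B² (x(B) = B*B - 6 = B² - 6 = -6 + B²)
f = -401700 (f = 195*(-2060) = -401700)
x(-60) + f = (-6 + (-60)²) - 401700 = (-6 + 3600) - 401700 = 3594 - 401700 = -398106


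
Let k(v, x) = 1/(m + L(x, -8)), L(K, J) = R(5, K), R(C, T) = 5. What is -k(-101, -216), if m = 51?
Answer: -1/56 ≈ -0.017857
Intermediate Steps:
L(K, J) = 5
k(v, x) = 1/56 (k(v, x) = 1/(51 + 5) = 1/56)
-k(-101, -216) = -1*1/56 = -1/56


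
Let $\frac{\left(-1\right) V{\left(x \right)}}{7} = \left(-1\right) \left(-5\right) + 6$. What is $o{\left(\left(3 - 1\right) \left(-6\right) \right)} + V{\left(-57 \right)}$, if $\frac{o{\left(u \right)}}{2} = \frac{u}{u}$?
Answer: $-75$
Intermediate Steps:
$V{\left(x \right)} = -77$ ($V{\left(x \right)} = - 7 \left(\left(-1\right) \left(-5\right) + 6\right) = - 7 \left(5 + 6\right) = \left(-7\right) 11 = -77$)
$o{\left(u \right)} = 2$ ($o{\left(u \right)} = 2 \frac{u}{u} = 2 \cdot 1 = 2$)
$o{\left(\left(3 - 1\right) \left(-6\right) \right)} + V{\left(-57 \right)} = 2 - 77 = -75$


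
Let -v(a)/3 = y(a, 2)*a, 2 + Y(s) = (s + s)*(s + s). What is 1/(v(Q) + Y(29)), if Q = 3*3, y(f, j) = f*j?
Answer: 1/2876 ≈ 0.00034771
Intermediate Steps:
Q = 9
Y(s) = -2 + 4*s**2 (Y(s) = -2 + (s + s)*(s + s) = -2 + (2*s)*(2*s) = -2 + 4*s**2)
v(a) = -6*a**2 (v(a) = -3*a*2*a = -3*2*a*a = -6*a**2)
1/(v(Q) + Y(29)) = 1/(-6*9**2 + (-2 + 4*29**2)) = 1/(-6*81 + (-2 + 4*841)) = 1/(-486 + (-2 + 3364)) = 1/(-486 + 3362) = 1/2876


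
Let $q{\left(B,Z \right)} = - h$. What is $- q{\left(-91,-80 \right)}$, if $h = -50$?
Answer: $-50$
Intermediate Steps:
$q{\left(B,Z \right)} = 50$ ($q{\left(B,Z \right)} = \left(-1\right) \left(-50\right) = 50$)
$- q{\left(-91,-80 \right)} = \left(-1\right) 50 = -50$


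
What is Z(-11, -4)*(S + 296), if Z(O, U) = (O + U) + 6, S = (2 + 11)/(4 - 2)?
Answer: -5445/2 ≈ -2722.5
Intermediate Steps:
S = 13/2 ≈ 6.5000
Z(O, U) = 6 + O + U
Z(-11, -4)*(S + 296) = (6 - 11 - 4)*(13/2 + 296) = -9*605/2 = -5445/2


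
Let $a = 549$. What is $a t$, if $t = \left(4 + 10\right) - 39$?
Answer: $-13725$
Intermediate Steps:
$t = -25$ ($t = 14 - 39 = -25$)
$a t = 549 \left(-25\right) = -13725$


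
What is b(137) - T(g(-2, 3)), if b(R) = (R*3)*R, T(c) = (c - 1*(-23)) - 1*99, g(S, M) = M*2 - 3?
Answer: 56380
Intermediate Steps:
g(S, M) = -3 + 2*M (g(S, M) = 2*M - 3 = -3 + 2*M)
T(c) = -76 + c (T(c) = (c + 23) - 99 = (23 + c) - 99 = -76 + c)
b(R) = 3*R² (b(R) = (3*R)*R = 3*R²)
b(137) - T(g(-2, 3)) = 3*137² - (-76 + (-3 + 2*3)) = 3*18769 - (-76 + (-3 + 6)) = 56307 - (-76 + 3) = 56307 - 1*(-73) = 56307 + 73 = 56380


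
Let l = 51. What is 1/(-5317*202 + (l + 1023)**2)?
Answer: 1/79442 ≈ 1.2588e-5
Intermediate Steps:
1/(-5317*202 + (l + 1023)**2) = 1/(-5317*202 + (51 + 1023)**2) = 1/(-1074034 + 1074**2) = 1/(-1074034 + 1153476) = 1/79442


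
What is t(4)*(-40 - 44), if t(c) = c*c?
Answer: -1344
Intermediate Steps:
t(c) = c²
t(4)*(-40 - 44) = 4²*(-40 - 44) = 16*(-84) = -1344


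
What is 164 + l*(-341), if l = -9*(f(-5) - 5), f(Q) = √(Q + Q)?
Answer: -15181 + 3069*I*√10 ≈ -15181.0 + 9705.0*I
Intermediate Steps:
f(Q) = √2*√Q (f(Q) = √(2*Q) = √2*√Q)
l = 45 - 9*I*√10 (l = -9*(√2*√(-5) - 5) = -9*(√2*(I*√5) - 5) = -9*(I*√10 - 5) = -9*(-5 + I*√10) = 45 - 9*I*√10 ≈ 45.0 - 28.461*I)
164 + l*(-341) = 164 + (45 - 9*I*√10)*(-341) = 164 + (-15345 + 3069*I*√10) = -15181 + 3069*I*√10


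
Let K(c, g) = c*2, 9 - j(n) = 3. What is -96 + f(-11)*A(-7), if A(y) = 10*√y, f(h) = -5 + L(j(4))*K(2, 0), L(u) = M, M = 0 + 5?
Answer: -96 + 150*I*√7 ≈ -96.0 + 396.86*I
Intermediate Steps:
j(n) = 6 (j(n) = 9 - 1*3 = 9 - 3 = 6)
M = 5
K(c, g) = 2*c
L(u) = 5
f(h) = 15 (f(h) = -5 + 5*(2*2) = -5 + 5*4 = -5 + 20 = 15)
-96 + f(-11)*A(-7) = -96 + 15*(10*√(-7)) = -96 + 15*(10*(I*√7)) = -96 + 15*(10*I*√7) = -96 + 150*I*√7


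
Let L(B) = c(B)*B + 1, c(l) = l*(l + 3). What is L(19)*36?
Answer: 285948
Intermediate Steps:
c(l) = l*(3 + l)
L(B) = 1 + B**2*(3 + B) (L(B) = (B*(3 + B))*B + 1 = B**2*(3 + B) + 1 = 1 + B**2*(3 + B))
L(19)*36 = (1 + 19**2*(3 + 19))*36 = (1 + 361*22)*36 = (1 + 7942)*36 = 7943*36 = 285948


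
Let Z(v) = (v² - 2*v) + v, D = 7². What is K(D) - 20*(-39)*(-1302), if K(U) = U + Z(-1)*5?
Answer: -1015501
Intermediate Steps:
D = 49
Z(v) = v² - v
K(U) = 10 + U (K(U) = U - (-1 - 1)*5 = U - 1*(-2)*5 = U + 2*5 = U + 10 = 10 + U)
K(D) - 20*(-39)*(-1302) = (10 + 49) - 20*(-39)*(-1302) = 59 + 780*(-1302) = 59 - 1015560 = -1015501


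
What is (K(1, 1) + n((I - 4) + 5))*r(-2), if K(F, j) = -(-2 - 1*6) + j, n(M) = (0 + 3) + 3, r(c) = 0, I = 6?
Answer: 0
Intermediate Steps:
n(M) = 6 (n(M) = 3 + 3 = 6)
K(F, j) = 8 + j (K(F, j) = -(-2 - 6) + j = -1*(-8) + j = 8 + j)
(K(1, 1) + n((I - 4) + 5))*r(-2) = ((8 + 1) + 6)*0 = (9 + 6)*0 = 15*0 = 0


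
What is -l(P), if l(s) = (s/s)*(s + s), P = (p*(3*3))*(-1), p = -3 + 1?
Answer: -36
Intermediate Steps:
p = -2
P = 18 (P = -6*3*(-1) = -2*9*(-1) = -18*(-1) = 18)
l(s) = 2*s (l(s) = 1*(2*s) = 2*s)
-l(P) = -2*18 = -1*36 = -36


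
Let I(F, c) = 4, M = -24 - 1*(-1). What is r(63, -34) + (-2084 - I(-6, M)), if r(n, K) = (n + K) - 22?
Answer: -2081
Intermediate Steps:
r(n, K) = -22 + K + n (r(n, K) = (K + n) - 22 = -22 + K + n)
M = -23 (M = -24 + 1 = -23)
r(63, -34) + (-2084 - I(-6, M)) = (-22 - 34 + 63) + (-2084 - 1*4) = 7 + (-2084 - 4) = 7 - 2088 = -2081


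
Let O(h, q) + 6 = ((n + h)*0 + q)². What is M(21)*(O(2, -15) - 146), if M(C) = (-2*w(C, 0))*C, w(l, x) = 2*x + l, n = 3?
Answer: -64386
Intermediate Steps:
w(l, x) = l + 2*x
O(h, q) = -6 + q² (O(h, q) = -6 + ((3 + h)*0 + q)² = -6 + (0 + q)² = -6 + q²)
M(C) = -2*C² (M(C) = (-2*(C + 2*0))*C = (-2*(C + 0))*C = (-2*C)*C = -2*C²)
M(21)*(O(2, -15) - 146) = (-2*21²)*((-6 + (-15)²) - 146) = (-2*441)*((-6 + 225) - 146) = -882*(219 - 146) = -882*73 = -64386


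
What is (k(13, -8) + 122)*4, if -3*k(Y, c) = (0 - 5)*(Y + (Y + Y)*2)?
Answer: 2764/3 ≈ 921.33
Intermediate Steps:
k(Y, c) = 25*Y/3 (k(Y, c) = -(0 - 5)*(Y + (Y + Y)*2)/3 = -(-5)*(Y + (2*Y)*2)/3 = -(-5)*(Y + 4*Y)/3 = -(-5)*5*Y/3 = -(-25)*Y/3 = 25*Y/3)
(k(13, -8) + 122)*4 = ((25/3)*13 + 122)*4 = (325/3 + 122)*4 = (691/3)*4 = 2764/3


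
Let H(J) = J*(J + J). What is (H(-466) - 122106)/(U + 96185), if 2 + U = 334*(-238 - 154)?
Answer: -312206/34745 ≈ -8.9856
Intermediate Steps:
H(J) = 2*J² (H(J) = J*(2*J) = 2*J²)
U = -130930 (U = -2 + 334*(-238 - 154) = -2 + 334*(-392) = -2 - 130928 = -130930)
(H(-466) - 122106)/(U + 96185) = (2*(-466)² - 122106)/(-130930 + 96185) = (2*217156 - 122106)/(-34745) = (434312 - 122106)*(-1/34745) = 312206*(-1/34745) = -312206/34745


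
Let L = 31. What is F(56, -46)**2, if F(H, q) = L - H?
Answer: 625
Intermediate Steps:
F(H, q) = 31 - H
F(56, -46)**2 = (31 - 1*56)**2 = (31 - 56)**2 = (-25)**2 = 625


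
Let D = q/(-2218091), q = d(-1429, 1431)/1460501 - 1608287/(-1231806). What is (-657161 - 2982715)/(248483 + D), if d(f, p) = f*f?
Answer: -14524798701714932226657096/991562777352999400052285 ≈ -14.648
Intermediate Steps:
d(f, p) = f²
q = 4864303127833/1799053894806 (q = (-1429)²/1460501 - 1608287/(-1231806) = 2042041*(1/1460501) - 1608287*(-1/1231806) = 2042041/1460501 + 1608287/1231806 = 4864303127833/1799053894806 ≈ 2.7038)
D = -4864303127833/3990465252584135346 (D = (4864303127833/1799053894806)/(-2218091) = (4864303127833/1799053894806)*(-1/2218091) = -4864303127833/3990465252584135346 ≈ -1.2190e-6)
(-657161 - 2982715)/(248483 + D) = (-657161 - 2982715)/(248483 - 4864303127833/3990465252584135346) = -3639876/991562777352999400052285/3990465252584135346 = -3639876*3990465252584135346/991562777352999400052285 = -14524798701714932226657096/991562777352999400052285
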